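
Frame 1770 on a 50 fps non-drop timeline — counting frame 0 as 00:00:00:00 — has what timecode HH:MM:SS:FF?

00:00:35:20

1770 ÷ 50 = 35 full seconds, remainder 20 frames.
35 s = 0 h 0 min 35 s.
Timecode: 00:00:35:20.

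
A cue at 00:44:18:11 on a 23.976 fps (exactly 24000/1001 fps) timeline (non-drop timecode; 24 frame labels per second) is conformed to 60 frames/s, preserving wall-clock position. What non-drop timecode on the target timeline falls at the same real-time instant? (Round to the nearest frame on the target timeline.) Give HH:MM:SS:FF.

00:44:21:07

Source frame index: (0×3600 + 44×60 + 18) × 24 + 11 = 63803.
Real time: 63803 / (24000/1001) = 63866803/24000 s.
Target frame: (63866803/24000) × (60) = 63866803/400 ≈ 159667.008 → 159667.
At 60 labels/s: frame 159667 → 00:44:21:07.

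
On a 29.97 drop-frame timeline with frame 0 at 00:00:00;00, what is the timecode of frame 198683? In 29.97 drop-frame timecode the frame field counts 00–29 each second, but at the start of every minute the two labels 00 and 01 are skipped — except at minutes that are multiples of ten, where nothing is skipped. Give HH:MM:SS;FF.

Ten DF minutes hold 17982 frames, so frame 198683 lies in block 11 (frames 197802–215783) with 881 frames into that block.
The block's first minute is 1800 frames and the rest 1798 each; 881 frames reaches minute 0, so 11 × 18 + 0 × 2 = 198 labels have been skipped so far.
Adding those back, label number 198683 + 198 = 198881 at 30 labels/s is 6629 s + 11 f = 1 h 50 min 29 s frame 11, i.e. 01:50:29;11.

01:50:29;11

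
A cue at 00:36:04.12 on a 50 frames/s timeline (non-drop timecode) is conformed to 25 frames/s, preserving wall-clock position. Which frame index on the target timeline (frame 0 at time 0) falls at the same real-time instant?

Source frame index: (0×3600 + 36×60 + 4) × 50 + 12 = 108212.
Real time: 108212 / (50) = 54106/25 s.
Target frame: (54106/25) × (25) = 54106.

frame 54106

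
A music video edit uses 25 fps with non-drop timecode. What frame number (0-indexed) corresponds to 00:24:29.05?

Total seconds to the label: (0 × 3600 + 24 × 60 + 29) = 1469.
Frame index = 1469 × 25 + 5 = 36730.

36730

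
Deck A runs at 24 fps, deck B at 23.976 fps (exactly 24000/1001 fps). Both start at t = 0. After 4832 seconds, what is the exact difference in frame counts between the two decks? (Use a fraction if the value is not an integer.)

A emits 24 × 4832 = 115968 frames; B emits 24000/1001 × 4832 = 115968000/1001.
Difference = 115968/1001 frames (≈ 115.8521); B is behind A.

115968/1001 frames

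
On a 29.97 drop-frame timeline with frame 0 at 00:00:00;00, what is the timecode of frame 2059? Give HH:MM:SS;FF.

Ten DF minutes hold 17982 frames, so frame 2059 lies in block 0 (frames 0–17981) with 2059 frames into that block.
The block's first minute is 1800 frames and the rest 1798 each; 2059 frames reaches minute 1, so 0 × 18 + 1 × 2 = 2 labels have been skipped so far.
Adding those back, label number 2059 + 2 = 2061 at 30 labels/s is 68 s + 21 f = 0 h 1 min 8 s frame 21, i.e. 00:01:08;21.

00:01:08;21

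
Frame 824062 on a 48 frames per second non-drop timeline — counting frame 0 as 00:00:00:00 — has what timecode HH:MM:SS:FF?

04:46:07:46

824062 ÷ 48 = 17167 full seconds, remainder 46 frames.
17167 s = 4 h 46 min 7 s.
Timecode: 04:46:07:46.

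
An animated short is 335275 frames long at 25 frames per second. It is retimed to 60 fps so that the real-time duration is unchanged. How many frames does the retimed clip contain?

804660 frames

Target frames = source frames × (target rate / source rate) = 335275 × (60)/(25) = 335275 × 12/5 = 804660.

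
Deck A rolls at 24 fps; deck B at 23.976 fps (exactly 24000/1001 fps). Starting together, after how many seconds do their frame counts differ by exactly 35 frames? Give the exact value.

35035/24 seconds

The gap grows by |24000/1001 − 24| = 24/1001 frames per second.
Time for a 35-frame gap: 35 ÷ (24/1001) = 35035/24 s.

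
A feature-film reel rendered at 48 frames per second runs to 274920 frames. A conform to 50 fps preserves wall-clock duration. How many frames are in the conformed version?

Target frames = source frames × (target rate / source rate) = 274920 × (50)/(48) = 274920 × 25/24 = 286375.

286375 frames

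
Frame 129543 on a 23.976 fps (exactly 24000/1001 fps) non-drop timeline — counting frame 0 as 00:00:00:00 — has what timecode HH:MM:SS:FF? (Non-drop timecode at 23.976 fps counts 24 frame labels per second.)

129543 ÷ 24 = 5397 full seconds, remainder 15 frames.
5397 s = 1 h 29 min 57 s.
Timecode: 01:29:57:15.

01:29:57:15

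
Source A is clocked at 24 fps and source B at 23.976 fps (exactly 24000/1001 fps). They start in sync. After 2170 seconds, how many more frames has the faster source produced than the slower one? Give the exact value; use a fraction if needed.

7440/143 frames

A emits 24 × 2170 = 52080 frames; B emits 24000/1001 × 2170 = 7440000/143.
Difference = 7440/143 frames (≈ 52.0280); B is behind A.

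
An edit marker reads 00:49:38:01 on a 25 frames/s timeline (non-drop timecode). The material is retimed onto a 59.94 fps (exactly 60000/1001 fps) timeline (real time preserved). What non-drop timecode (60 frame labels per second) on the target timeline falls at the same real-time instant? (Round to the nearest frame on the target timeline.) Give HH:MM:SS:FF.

00:49:35:04

Source frame index: (0×3600 + 49×60 + 38) × 25 + 1 = 74451.
Real time: 74451 / (25) = 74451/25 s.
Target frame: (74451/25) × (60000/1001) = 13744800/77 ≈ 178503.896 → 178504.
At 60 labels/s: frame 178504 → 00:49:35:04.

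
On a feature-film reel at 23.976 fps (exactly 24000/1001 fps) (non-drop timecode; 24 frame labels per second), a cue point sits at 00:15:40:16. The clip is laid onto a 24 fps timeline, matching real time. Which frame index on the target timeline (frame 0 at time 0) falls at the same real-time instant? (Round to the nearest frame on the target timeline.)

Source frame index: (0×3600 + 15×60 + 40) × 24 + 16 = 22576.
Real time: 22576 / (24000/1001) = 1412411/1500 s.
Target frame: (1412411/1500) × (24) = 2824822/125 ≈ 22598.576 → 22599.

frame 22599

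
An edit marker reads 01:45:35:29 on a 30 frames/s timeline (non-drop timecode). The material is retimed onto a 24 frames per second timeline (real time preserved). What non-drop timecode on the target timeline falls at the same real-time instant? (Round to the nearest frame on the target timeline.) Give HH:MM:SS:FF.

01:45:35:23

Source frame index: (1×3600 + 45×60 + 35) × 30 + 29 = 190079.
Real time: 190079 / (30) = 190079/30 s.
Target frame: (190079/30) × (24) = 760316/5 ≈ 152063.200 → 152063.
At 24 labels/s: frame 152063 → 01:45:35:23.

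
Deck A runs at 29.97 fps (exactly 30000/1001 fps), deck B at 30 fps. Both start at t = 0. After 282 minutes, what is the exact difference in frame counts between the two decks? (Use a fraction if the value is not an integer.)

282 min = 16920 s.
A emits 30000/1001 × 16920 = 507600000/1001 frames; B emits 30 × 16920 = 507600.
Difference = 507600/1001 frames (≈ 507.0929); B is ahead of A.

507600/1001 frames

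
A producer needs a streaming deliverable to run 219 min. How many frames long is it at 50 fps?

657000 frames

219 min = 13140 s.
Frames = 13140 × 50 = 657000.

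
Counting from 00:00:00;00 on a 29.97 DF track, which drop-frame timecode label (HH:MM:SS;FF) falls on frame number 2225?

Each 10-minute DF block holds 10 × 60 × 30 − 9 × 2 = 17982 frames. 2225 ÷ 17982 → 0 full blocks, remainder 2225.
Within the partial block the first minute is 1800 frames and each further minute 1798, so 1 further minute boundary passed. Total skipped labels = 18 × 0 + 2 × 1 = 2.
Non-drop label index = 2225 + 2 = 2227; at 30 labels/s that is 00:01:14:07, i.e. DF 00:01:14;07.

00:01:14;07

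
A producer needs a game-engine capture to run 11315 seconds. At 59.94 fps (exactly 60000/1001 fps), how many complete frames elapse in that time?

678221 frames

Frames = 11315 × 60000/1001 = 678900000/1001 ≈ 678221.7782.
Complete frames: 678221.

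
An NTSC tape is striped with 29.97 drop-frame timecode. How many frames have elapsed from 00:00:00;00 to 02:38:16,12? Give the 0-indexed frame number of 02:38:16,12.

284606

As if non-drop at 30 labels/s: (2 × 3600 + 38 × 60 + 16) × 30 + 12 = 284892.
Minute boundaries passed: 158; those not divisible by 10: 158 − 15 = 143; dropped labels = 2 × 143 = 286.
Actual frame index = 284892 − 286 = 284606.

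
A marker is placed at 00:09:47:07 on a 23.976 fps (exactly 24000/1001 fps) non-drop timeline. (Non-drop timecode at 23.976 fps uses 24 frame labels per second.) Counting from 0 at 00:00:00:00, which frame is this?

Total seconds to the label: (0 × 3600 + 9 × 60 + 47) = 587.
Frame index = 587 × 24 + 7 = 14095.

14095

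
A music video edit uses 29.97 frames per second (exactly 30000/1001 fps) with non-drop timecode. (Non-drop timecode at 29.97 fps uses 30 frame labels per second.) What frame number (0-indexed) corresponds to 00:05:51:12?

frame 10542

Total seconds to the label: (0 × 3600 + 5 × 60 + 51) = 351.
Frame index = 351 × 30 + 12 = 10542.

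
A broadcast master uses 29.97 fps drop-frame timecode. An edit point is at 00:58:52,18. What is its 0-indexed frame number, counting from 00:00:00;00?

105872

As if non-drop at 30 labels/s: (0 × 3600 + 58 × 60 + 52) × 30 + 18 = 105978.
Minute boundaries passed: 58; those not divisible by 10: 58 − 5 = 53; dropped labels = 2 × 53 = 106.
Actual frame index = 105978 − 106 = 105872.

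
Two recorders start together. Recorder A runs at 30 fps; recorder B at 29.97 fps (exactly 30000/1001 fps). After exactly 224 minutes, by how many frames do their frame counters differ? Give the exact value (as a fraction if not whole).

57600/143 frames

224 min = 13440 s.
A emits 30 × 13440 = 403200 frames; B emits 30000/1001 × 13440 = 57600000/143.
Difference = 57600/143 frames (≈ 402.7972); B is behind A.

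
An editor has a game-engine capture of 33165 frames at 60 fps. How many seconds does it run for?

Running time = 33165 / (60) = 552.75 s.

552.75 seconds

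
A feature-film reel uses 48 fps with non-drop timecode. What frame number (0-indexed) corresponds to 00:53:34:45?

Total seconds to the label: (0 × 3600 + 53 × 60 + 34) = 3214.
Frame index = 3214 × 48 + 45 = 154317.

frame 154317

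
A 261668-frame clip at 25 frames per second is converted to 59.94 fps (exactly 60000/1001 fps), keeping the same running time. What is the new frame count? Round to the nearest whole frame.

627376 frames

Frames at target rate = 261668 × (60000/1001) / (25) = 57091200/91 ≈ 627375.824.
Nearest whole frame: 627376.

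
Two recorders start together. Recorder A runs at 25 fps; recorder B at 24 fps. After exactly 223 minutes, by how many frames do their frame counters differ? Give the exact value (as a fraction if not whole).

13380 frames

223 min = 13380 s.
A emits 25 × 13380 = 334500 frames; B emits 24 × 13380 = 321120.
Difference = 13380 frames; B is behind A.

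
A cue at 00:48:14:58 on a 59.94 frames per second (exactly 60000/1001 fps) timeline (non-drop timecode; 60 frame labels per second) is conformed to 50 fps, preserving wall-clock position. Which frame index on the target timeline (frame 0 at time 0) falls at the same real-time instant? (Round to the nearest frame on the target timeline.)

frame 144893

Source frame index: (0×3600 + 48×60 + 14) × 60 + 58 = 173698.
Real time: 173698 / (60000/1001) = 86935849/30000 s.
Target frame: (86935849/30000) × (50) = 86935849/600 ≈ 144893.082 → 144893.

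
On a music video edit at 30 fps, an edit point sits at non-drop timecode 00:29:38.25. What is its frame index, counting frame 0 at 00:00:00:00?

Total seconds to the label: (0 × 3600 + 29 × 60 + 38) = 1778.
Frame index = 1778 × 30 + 25 = 53365.

53365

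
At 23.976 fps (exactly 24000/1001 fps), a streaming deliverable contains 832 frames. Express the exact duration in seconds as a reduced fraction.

Running time = 832 ÷ (24000/1001) = 832 × 1001/24000 = 13013/375 s.

13013/375 seconds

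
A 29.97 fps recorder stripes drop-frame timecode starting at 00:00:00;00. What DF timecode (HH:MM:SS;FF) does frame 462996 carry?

Each 10-minute DF block holds 10 × 60 × 30 − 9 × 2 = 17982 frames. 462996 ÷ 17982 → 25 full blocks, remainder 13446.
Within the partial block the first minute is 1800 frames and each further minute 1798, so 7 further minute boundaries passed. Total skipped labels = 18 × 25 + 2 × 7 = 464.
Non-drop label index = 462996 + 464 = 463460; at 30 labels/s that is 04:17:28:20, i.e. DF 04:17:28;20.

04:17:28;20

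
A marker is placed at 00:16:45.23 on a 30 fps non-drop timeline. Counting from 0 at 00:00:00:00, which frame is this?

Total seconds to the label: (0 × 3600 + 16 × 60 + 45) = 1005.
Frame index = 1005 × 30 + 23 = 30173.

frame 30173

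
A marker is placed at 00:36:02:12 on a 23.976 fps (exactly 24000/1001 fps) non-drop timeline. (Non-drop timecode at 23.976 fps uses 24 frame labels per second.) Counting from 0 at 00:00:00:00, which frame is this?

Total seconds to the label: (0 × 3600 + 36 × 60 + 2) = 2162.
Frame index = 2162 × 24 + 12 = 51900.

frame 51900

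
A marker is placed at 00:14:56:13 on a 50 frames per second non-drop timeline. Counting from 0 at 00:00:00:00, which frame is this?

Total seconds to the label: (0 × 3600 + 14 × 60 + 56) = 896.
Frame index = 896 × 50 + 13 = 44813.

44813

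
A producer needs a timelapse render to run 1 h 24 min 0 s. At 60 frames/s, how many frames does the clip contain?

1 h 24 min 0 s = 5040 s.
Frames = 5040 × 60 = 302400.

302400 frames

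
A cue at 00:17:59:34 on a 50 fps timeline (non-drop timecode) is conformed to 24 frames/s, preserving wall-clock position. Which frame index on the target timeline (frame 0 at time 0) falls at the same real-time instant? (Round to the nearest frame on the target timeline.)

frame 25912

Source frame index: (0×3600 + 17×60 + 59) × 50 + 34 = 53984.
Real time: 53984 / (50) = 26992/25 s.
Target frame: (26992/25) × (24) = 647808/25 ≈ 25912.320 → 25912.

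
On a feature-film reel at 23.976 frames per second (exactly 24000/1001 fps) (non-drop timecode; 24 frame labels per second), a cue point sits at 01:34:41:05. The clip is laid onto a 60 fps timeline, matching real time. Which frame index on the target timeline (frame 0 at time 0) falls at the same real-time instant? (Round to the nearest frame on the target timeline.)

frame 341213

Source frame index: (1×3600 + 34×60 + 41) × 24 + 5 = 136349.
Real time: 136349 / (24000/1001) = 136485349/24000 s.
Target frame: (136485349/24000) × (60) = 136485349/400 ≈ 341213.372 → 341213.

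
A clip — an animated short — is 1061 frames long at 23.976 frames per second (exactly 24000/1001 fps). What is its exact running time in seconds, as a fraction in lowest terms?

Running time = 1061 ÷ (24000/1001) = 1061 × 1001/24000 = 1062061/24000 s.

1062061/24000 seconds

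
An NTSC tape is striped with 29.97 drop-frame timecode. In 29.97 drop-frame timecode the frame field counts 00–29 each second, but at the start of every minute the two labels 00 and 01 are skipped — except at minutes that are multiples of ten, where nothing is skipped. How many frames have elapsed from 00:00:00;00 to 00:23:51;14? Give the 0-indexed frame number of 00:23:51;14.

42902

As if non-drop at 30 labels/s: (0 × 3600 + 23 × 60 + 51) × 30 + 14 = 42944.
Minute boundaries passed: 23; those not divisible by 10: 23 − 2 = 21; dropped labels = 2 × 21 = 42.
Actual frame index = 42944 − 42 = 42902.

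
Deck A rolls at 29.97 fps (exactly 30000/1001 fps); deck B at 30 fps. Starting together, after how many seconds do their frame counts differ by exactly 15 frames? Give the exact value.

The gap grows by |30 − 30000/1001| = 30/1001 frames per second.
Time for a 15-frame gap: 15 ÷ (30/1001) = 500.5 s.

500.5 seconds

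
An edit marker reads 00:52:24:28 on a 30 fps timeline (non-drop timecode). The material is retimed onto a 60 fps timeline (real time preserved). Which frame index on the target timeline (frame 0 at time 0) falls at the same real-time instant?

frame 188696

Source frame index: (0×3600 + 52×60 + 24) × 30 + 28 = 94348.
Real time: 94348 / (30) = 47174/15 s.
Target frame: (47174/15) × (60) = 188696.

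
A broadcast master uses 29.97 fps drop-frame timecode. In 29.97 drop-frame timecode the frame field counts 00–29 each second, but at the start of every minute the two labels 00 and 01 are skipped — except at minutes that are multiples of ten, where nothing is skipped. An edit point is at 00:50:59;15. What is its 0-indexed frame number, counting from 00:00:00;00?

Complete 10-minute blocks: 5, each 17982 frames → 89910.
Remaining 0 whole minutes in the current block: 0 frames.
Within the current minute: 59 × 30 + 15 = 1785. Total = 89910 + 0 + 1785 = 91695.

91695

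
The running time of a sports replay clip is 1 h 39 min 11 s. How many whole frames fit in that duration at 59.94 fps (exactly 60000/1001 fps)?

1 h 39 min 11 s = 5951 s.
Frames = 5951 × 60000/1001 = 32460000/91 ≈ 356703.2967.
Complete frames: 356703.

356703 frames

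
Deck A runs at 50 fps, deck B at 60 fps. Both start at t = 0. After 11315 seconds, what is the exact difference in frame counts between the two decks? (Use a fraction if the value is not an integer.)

113150 frames

A emits 50 × 11315 = 565750 frames; B emits 60 × 11315 = 678900.
Difference = 113150 frames; B is ahead of A.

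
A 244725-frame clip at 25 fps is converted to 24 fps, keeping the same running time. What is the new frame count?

Target frames = source frames × (target rate / source rate) = 244725 × (24)/(25) = 244725 × 24/25 = 234936.

234936 frames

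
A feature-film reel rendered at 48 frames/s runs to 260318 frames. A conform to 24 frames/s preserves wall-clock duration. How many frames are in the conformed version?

130159 frames

Target frames = source frames × (target rate / source rate) = 260318 × (24)/(48) = 260318 × 1/2 = 130159.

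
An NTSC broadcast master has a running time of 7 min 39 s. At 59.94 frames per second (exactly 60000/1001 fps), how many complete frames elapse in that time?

7 min 39 s = 459 s.
Frames = 459 × 60000/1001 = 27540000/1001 ≈ 27512.4875.
Complete frames: 27512.

27512 frames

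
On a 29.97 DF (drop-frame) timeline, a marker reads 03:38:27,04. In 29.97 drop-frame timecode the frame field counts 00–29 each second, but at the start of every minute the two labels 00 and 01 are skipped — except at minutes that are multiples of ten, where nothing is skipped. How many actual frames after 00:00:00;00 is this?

392820

As if non-drop at 30 labels/s: (3 × 3600 + 38 × 60 + 27) × 30 + 4 = 393214.
Minute boundaries passed: 218; those not divisible by 10: 218 − 21 = 197; dropped labels = 2 × 197 = 394.
Actual frame index = 393214 − 394 = 392820.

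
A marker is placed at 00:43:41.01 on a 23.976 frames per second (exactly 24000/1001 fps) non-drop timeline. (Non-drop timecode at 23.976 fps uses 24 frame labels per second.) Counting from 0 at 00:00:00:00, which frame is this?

Total seconds to the label: (0 × 3600 + 43 × 60 + 41) = 2621.
Frame index = 2621 × 24 + 1 = 62905.

frame 62905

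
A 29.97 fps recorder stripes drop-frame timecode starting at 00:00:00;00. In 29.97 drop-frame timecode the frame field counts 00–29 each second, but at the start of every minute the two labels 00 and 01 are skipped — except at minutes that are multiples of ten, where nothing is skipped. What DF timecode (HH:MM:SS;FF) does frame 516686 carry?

04:47:20;04

Each 10-minute DF block holds 10 × 60 × 30 − 9 × 2 = 17982 frames. 516686 ÷ 17982 → 28 full blocks, remainder 13190.
Within the partial block the first minute is 1800 frames and each further minute 1798, so 7 further minute boundaries passed. Total skipped labels = 18 × 28 + 2 × 7 = 518.
Non-drop label index = 516686 + 518 = 517204; at 30 labels/s that is 04:47:20:04, i.e. DF 04:47:20;04.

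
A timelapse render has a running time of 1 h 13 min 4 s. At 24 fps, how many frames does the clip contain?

1 h 13 min 4 s = 4384 s.
Frames = 4384 × 24 = 105216.

105216 frames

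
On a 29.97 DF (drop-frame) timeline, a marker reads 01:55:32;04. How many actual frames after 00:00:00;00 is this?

As if non-drop at 30 labels/s: (1 × 3600 + 55 × 60 + 32) × 30 + 4 = 207964.
Minute boundaries passed: 115; those not divisible by 10: 115 − 11 = 104; dropped labels = 2 × 104 = 208.
Actual frame index = 207964 − 208 = 207756.

207756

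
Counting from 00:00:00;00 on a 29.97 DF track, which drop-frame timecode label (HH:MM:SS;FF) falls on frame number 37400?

00:20:47;26

Ten DF minutes hold 17982 frames, so frame 37400 lies in block 2 (frames 35964–53945) with 1436 frames into that block.
The block's first minute is 1800 frames and the rest 1798 each; 1436 frames reaches minute 0, so 2 × 18 + 0 × 2 = 36 labels have been skipped so far.
Adding those back, label number 37400 + 36 = 37436 at 30 labels/s is 1247 s + 26 f = 0 h 20 min 47 s frame 26, i.e. 00:20:47;26.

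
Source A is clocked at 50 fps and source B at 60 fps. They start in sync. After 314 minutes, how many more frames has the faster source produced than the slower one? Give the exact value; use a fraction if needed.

188400 frames

314 min = 18840 s.
A emits 50 × 18840 = 942000 frames; B emits 60 × 18840 = 1130400.
Difference = 188400 frames; B is ahead of A.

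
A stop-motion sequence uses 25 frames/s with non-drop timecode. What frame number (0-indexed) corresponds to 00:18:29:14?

frame 27739

Total seconds to the label: (0 × 3600 + 18 × 60 + 29) = 1109.
Frame index = 1109 × 25 + 14 = 27739.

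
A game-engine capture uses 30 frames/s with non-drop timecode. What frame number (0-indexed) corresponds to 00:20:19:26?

36596

Total seconds to the label: (0 × 3600 + 20 × 60 + 19) = 1219.
Frame index = 1219 × 30 + 26 = 36596.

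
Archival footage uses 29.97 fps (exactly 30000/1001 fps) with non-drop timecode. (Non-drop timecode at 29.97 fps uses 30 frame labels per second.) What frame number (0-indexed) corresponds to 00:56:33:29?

Total seconds to the label: (0 × 3600 + 56 × 60 + 33) = 3393.
Frame index = 3393 × 30 + 29 = 101819.

101819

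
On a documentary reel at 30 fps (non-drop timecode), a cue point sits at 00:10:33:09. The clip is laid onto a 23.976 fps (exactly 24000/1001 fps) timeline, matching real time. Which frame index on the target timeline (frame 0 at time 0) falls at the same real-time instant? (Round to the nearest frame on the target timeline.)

Source frame index: (0×3600 + 10×60 + 33) × 30 + 9 = 18999.
Real time: 18999 / (30) = 6333/10 s.
Target frame: (6333/10) × (24000/1001) = 15199200/1001 ≈ 15184.016 → 15184.

frame 15184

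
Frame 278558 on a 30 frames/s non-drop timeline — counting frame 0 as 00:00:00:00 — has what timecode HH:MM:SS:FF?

278558 ÷ 30 = 9285 full seconds, remainder 8 frames.
9285 s = 2 h 34 min 45 s.
Timecode: 02:34:45:08.

02:34:45:08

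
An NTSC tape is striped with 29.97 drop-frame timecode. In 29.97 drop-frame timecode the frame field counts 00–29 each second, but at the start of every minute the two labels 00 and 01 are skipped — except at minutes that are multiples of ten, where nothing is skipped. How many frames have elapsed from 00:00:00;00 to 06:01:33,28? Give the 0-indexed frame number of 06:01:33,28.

650168

Complete 10-minute blocks: 36, each 17982 frames → 647352.
Remaining 1 whole minute in the current block: 1800 + 0 × 1798 = 1800 frames.
Within the current minute: 33 × 30 + 28 − 2 = 1016 (labels ;00/;01 skipped at this minute). Total = 647352 + 1800 + 1016 = 650168.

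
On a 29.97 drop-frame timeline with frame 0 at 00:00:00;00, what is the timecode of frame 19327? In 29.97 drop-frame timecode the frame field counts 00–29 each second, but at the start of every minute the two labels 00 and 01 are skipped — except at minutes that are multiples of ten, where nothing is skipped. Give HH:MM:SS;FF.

Each 10-minute DF block holds 10 × 60 × 30 − 9 × 2 = 17982 frames. 19327 ÷ 17982 → 1 full block, remainder 1345.
Within the partial block the first minute is 1800 frames and each further minute 1798, so 0 further minute boundaries passed. Total skipped labels = 18 × 1 + 2 × 0 = 18.
Non-drop label index = 19327 + 18 = 19345; at 30 labels/s that is 00:10:44:25, i.e. DF 00:10:44;25.

00:10:44;25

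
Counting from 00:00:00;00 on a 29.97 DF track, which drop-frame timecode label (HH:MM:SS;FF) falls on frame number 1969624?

18:15:19;26

Each 10-minute DF block holds 10 × 60 × 30 − 9 × 2 = 17982 frames. 1969624 ÷ 17982 → 109 full blocks, remainder 9586.
Within the partial block the first minute is 1800 frames and each further minute 1798, so 5 further minute boundaries passed. Total skipped labels = 18 × 109 + 2 × 5 = 1972.
Non-drop label index = 1969624 + 1972 = 1971596; at 30 labels/s that is 18:15:19:26, i.e. DF 18:15:19;26.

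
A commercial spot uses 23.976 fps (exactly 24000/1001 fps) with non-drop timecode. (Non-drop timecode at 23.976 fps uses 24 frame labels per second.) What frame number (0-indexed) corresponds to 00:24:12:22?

frame 34870

Total seconds to the label: (0 × 3600 + 24 × 60 + 12) = 1452.
Frame index = 1452 × 24 + 22 = 34870.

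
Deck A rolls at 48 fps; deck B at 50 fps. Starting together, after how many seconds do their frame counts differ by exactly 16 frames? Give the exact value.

8 seconds

The gap grows by |50 − 48| = 2 frames per second.
Time for a 16-frame gap: 16 ÷ (2) = 8 s.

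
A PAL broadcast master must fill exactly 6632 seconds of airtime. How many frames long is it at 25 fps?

Frames = 6632 × 25 = 165800.

165800 frames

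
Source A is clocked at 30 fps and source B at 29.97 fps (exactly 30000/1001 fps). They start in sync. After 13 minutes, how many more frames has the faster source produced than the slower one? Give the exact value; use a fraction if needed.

1800/77 frames

13 min = 780 s.
A emits 30 × 780 = 23400 frames; B emits 30000/1001 × 780 = 1800000/77.
Difference = 1800/77 frames (≈ 23.3766); B is behind A.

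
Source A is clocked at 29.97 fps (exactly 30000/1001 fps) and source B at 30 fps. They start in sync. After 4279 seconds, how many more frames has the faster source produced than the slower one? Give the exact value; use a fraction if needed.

11670/91 frames

A emits 30000/1001 × 4279 = 11670000/91 frames; B emits 30 × 4279 = 128370.
Difference = 11670/91 frames (≈ 128.2418); B is ahead of A.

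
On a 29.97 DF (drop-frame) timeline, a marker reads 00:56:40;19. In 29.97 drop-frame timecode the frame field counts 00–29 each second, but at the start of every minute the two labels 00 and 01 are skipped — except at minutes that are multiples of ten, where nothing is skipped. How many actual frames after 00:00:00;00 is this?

101917

Complete 10-minute blocks: 5, each 17982 frames → 89910.
Remaining 6 whole minutes in the current block: 1800 + 5 × 1798 = 10790 frames.
Within the current minute: 40 × 30 + 19 − 2 = 1217 (labels ;00/;01 skipped at this minute). Total = 89910 + 10790 + 1217 = 101917.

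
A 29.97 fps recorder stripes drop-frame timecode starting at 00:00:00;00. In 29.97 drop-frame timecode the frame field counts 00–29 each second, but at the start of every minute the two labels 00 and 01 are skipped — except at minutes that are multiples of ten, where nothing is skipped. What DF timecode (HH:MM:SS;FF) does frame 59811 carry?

00:33:15;21

Each 10-minute DF block holds 10 × 60 × 30 − 9 × 2 = 17982 frames. 59811 ÷ 17982 → 3 full blocks, remainder 5865.
Within the partial block the first minute is 1800 frames and each further minute 1798, so 3 further minute boundaries passed. Total skipped labels = 18 × 3 + 2 × 3 = 60.
Non-drop label index = 59811 + 60 = 59871; at 30 labels/s that is 00:33:15:21, i.e. DF 00:33:15;21.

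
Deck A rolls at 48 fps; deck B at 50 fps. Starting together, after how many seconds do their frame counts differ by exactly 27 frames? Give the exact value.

13.5 seconds

The gap grows by |50 − 48| = 2 frames per second.
Time for a 27-frame gap: 27 ÷ (2) = 13.5 s.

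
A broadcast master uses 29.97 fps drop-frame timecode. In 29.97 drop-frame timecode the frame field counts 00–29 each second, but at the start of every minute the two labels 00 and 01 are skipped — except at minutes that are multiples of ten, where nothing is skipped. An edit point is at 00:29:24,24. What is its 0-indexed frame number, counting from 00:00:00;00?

52890

As if non-drop at 30 labels/s: (0 × 3600 + 29 × 60 + 24) × 30 + 24 = 52944.
Minute boundaries passed: 29; those not divisible by 10: 29 − 2 = 27; dropped labels = 2 × 27 = 54.
Actual frame index = 52944 − 54 = 52890.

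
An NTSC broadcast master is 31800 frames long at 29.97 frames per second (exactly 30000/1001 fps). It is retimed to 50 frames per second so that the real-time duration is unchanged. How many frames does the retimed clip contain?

Target frames = source frames × (target rate / source rate) = 31800 × (50)/(30000/1001) = 31800 × 1001/600 = 53053.

53053 frames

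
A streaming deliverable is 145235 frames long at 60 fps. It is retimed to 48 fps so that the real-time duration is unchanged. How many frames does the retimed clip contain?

116188 frames

Target frames = source frames × (target rate / source rate) = 145235 × (48)/(60) = 145235 × 4/5 = 116188.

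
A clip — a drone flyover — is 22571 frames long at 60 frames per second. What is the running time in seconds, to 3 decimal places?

376.183 seconds

Running time = 22571 × 1/60 = 22571/60 s ≈ 376.183 s.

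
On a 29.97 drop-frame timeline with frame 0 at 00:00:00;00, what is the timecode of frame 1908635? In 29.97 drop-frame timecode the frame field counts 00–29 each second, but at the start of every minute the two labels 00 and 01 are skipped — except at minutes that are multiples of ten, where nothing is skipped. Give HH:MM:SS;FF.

Each 10-minute DF block holds 10 × 60 × 30 − 9 × 2 = 17982 frames. 1908635 ÷ 17982 → 106 full blocks, remainder 2543.
Within the partial block the first minute is 1800 frames and each further minute 1798, so 1 further minute boundary passed. Total skipped labels = 18 × 106 + 2 × 1 = 1910.
Non-drop label index = 1908635 + 1910 = 1910545; at 30 labels/s that is 17:41:24:25, i.e. DF 17:41:24;25.

17:41:24;25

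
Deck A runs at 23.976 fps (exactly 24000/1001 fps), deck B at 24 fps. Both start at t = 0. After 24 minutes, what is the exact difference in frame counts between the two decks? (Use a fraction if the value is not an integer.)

34560/1001 frames

24 min = 1440 s.
A emits 24000/1001 × 1440 = 34560000/1001 frames; B emits 24 × 1440 = 34560.
Difference = 34560/1001 frames (≈ 34.5255); B is ahead of A.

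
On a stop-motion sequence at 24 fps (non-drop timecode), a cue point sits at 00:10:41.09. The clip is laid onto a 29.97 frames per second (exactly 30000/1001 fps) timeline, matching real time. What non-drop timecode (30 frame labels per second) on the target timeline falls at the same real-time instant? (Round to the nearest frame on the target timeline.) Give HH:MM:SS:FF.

Source frame index: (0×3600 + 10×60 + 41) × 24 + 9 = 15393.
Real time: 15393 / (24) = 5131/8 s.
Target frame: (5131/8) × (30000/1001) = 2748750/143 ≈ 19222.028 → 19222.
At 30 labels/s: frame 19222 → 00:10:40:22.

00:10:40:22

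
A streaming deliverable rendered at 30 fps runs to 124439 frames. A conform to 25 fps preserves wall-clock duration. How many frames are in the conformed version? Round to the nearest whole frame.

103699 frames

Frames at target rate = 124439 × (25) / (30) = 622195/6 ≈ 103699.167.
Nearest whole frame: 103699.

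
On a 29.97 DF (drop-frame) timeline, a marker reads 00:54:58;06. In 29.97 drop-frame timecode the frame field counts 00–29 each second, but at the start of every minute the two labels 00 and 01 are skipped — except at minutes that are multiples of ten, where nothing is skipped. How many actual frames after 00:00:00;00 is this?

98848

Complete 10-minute blocks: 5, each 17982 frames → 89910.
Remaining 4 whole minutes in the current block: 1800 + 3 × 1798 = 7194 frames.
Within the current minute: 58 × 30 + 6 − 2 = 1744 (labels ;00/;01 skipped at this minute). Total = 89910 + 7194 + 1744 = 98848.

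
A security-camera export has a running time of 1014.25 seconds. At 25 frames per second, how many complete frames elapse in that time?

Frames = 1014.25 × 25 = 101425/4 ≈ 25356.2500.
Complete frames: 25356.

25356 frames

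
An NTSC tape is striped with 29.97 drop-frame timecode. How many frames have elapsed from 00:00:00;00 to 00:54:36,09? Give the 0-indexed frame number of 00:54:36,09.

98191

As if non-drop at 30 labels/s: (0 × 3600 + 54 × 60 + 36) × 30 + 9 = 98289.
Minute boundaries passed: 54; those not divisible by 10: 54 − 5 = 49; dropped labels = 2 × 49 = 98.
Actual frame index = 98289 − 98 = 98191.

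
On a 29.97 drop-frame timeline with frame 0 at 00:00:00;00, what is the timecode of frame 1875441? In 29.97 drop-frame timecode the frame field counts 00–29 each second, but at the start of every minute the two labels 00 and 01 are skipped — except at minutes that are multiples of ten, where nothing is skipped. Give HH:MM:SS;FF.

Ten DF minutes hold 17982 frames, so frame 1875441 lies in block 104 (frames 1870128–1888109) with 5313 frames into that block.
The block's first minute is 1800 frames and the rest 1798 each; 5313 frames reaches minute 2, so 104 × 18 + 2 × 2 = 1876 labels have been skipped so far.
Adding those back, label number 1875441 + 1876 = 1877317 at 30 labels/s is 62577 s + 7 f = 17 h 22 min 57 s frame 7, i.e. 17:22:57;07.

17:22:57;07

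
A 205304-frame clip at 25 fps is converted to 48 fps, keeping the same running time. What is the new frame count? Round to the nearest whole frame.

394184 frames

Frames at target rate = 205304 × (48) / (25) = 9854592/25 ≈ 394183.680.
Nearest whole frame: 394184.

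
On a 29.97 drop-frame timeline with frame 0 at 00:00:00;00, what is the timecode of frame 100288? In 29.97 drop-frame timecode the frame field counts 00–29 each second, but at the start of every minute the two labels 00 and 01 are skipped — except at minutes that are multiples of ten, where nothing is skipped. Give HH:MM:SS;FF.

Each 10-minute DF block holds 10 × 60 × 30 − 9 × 2 = 17982 frames. 100288 ÷ 17982 → 5 full blocks, remainder 10378.
Within the partial block the first minute is 1800 frames and each further minute 1798, so 5 further minute boundaries passed. Total skipped labels = 18 × 5 + 2 × 5 = 100.
Non-drop label index = 100288 + 100 = 100388; at 30 labels/s that is 00:55:46:08, i.e. DF 00:55:46;08.

00:55:46;08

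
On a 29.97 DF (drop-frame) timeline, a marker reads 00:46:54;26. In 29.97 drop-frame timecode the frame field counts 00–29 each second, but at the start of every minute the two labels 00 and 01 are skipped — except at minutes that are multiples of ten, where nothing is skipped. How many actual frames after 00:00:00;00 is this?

84362

As if non-drop at 30 labels/s: (0 × 3600 + 46 × 60 + 54) × 30 + 26 = 84446.
Minute boundaries passed: 46; those not divisible by 10: 46 − 4 = 42; dropped labels = 2 × 42 = 84.
Actual frame index = 84446 − 84 = 84362.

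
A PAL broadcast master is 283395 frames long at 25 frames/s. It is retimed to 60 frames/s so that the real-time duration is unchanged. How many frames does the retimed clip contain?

680148 frames

Target frames = source frames × (target rate / source rate) = 283395 × (60)/(25) = 283395 × 12/5 = 680148.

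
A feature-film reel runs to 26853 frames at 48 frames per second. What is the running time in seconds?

559.4375 seconds

Running time = 26853 / (48) = 559.4375 s.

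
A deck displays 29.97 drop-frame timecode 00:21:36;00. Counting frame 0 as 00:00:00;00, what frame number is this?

38842

As if non-drop at 30 labels/s: (0 × 3600 + 21 × 60 + 36) × 30 + 0 = 38880.
Minute boundaries passed: 21; those not divisible by 10: 21 − 2 = 19; dropped labels = 2 × 19 = 38.
Actual frame index = 38880 − 38 = 38842.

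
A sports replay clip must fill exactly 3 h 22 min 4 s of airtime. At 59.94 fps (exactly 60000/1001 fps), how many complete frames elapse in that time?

726713 frames

3 h 22 min 4 s = 12124 s.
Frames = 12124 × 60000/1001 = 103920000/143 ≈ 726713.2867.
Complete frames: 726713.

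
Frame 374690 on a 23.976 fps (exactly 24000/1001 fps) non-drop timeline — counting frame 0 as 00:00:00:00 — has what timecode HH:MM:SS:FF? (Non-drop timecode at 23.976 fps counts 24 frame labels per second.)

374690 ÷ 24 = 15612 full seconds, remainder 2 frames.
15612 s = 4 h 20 min 12 s.
Timecode: 04:20:12:02.

04:20:12:02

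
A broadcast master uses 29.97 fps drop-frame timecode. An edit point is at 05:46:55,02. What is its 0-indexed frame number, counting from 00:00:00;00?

As if non-drop at 30 labels/s: (5 × 3600 + 46 × 60 + 55) × 30 + 2 = 624452.
Minute boundaries passed: 346; those not divisible by 10: 346 − 34 = 312; dropped labels = 2 × 312 = 624.
Actual frame index = 624452 − 624 = 623828.

623828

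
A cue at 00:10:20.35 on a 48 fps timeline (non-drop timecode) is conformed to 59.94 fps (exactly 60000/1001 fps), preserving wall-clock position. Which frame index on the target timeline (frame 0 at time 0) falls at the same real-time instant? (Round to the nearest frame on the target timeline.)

frame 37207

Source frame index: (0×3600 + 10×60 + 20) × 48 + 35 = 29795.
Real time: 29795 / (48) = 29795/48 s.
Target frame: (29795/48) × (60000/1001) = 37243750/1001 ≈ 37206.543 → 37207.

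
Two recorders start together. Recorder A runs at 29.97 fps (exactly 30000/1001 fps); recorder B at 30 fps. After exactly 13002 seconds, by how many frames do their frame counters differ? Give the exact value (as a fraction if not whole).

A emits 30000/1001 × 13002 = 35460000/91 frames; B emits 30 × 13002 = 390060.
Difference = 35460/91 frames (≈ 389.6703); B is ahead of A.

35460/91 frames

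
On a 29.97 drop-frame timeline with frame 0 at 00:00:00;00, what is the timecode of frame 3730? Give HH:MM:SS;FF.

00:02:04;14

Each 10-minute DF block holds 10 × 60 × 30 − 9 × 2 = 17982 frames. 3730 ÷ 17982 → 0 full blocks, remainder 3730.
Within the partial block the first minute is 1800 frames and each further minute 1798, so 2 further minute boundaries passed. Total skipped labels = 18 × 0 + 2 × 2 = 4.
Non-drop label index = 3730 + 4 = 3734; at 30 labels/s that is 00:02:04:14, i.e. DF 00:02:04;14.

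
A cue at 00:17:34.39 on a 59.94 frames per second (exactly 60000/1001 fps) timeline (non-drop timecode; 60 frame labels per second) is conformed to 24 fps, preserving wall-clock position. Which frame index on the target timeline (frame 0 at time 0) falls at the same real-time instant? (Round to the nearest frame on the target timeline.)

Source frame index: (0×3600 + 17×60 + 34) × 60 + 39 = 63279.
Real time: 63279 / (60000/1001) = 21114093/20000 s.
Target frame: (21114093/20000) × (24) = 63342279/2500 ≈ 25336.912 → 25337.

frame 25337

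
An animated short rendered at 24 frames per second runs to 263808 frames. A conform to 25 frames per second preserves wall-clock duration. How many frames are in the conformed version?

Target frames = source frames × (target rate / source rate) = 263808 × (25)/(24) = 263808 × 25/24 = 274800.

274800 frames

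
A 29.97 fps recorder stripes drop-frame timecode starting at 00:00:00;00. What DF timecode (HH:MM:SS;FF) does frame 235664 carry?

Ten DF minutes hold 17982 frames, so frame 235664 lies in block 13 (frames 233766–251747) with 1898 frames into that block.
The block's first minute is 1800 frames and the rest 1798 each; 1898 frames reaches minute 1, so 13 × 18 + 1 × 2 = 236 labels have been skipped so far.
Adding those back, label number 235664 + 236 = 235900 at 30 labels/s is 7863 s + 10 f = 2 h 11 min 3 s frame 10, i.e. 02:11:03;10.

02:11:03;10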